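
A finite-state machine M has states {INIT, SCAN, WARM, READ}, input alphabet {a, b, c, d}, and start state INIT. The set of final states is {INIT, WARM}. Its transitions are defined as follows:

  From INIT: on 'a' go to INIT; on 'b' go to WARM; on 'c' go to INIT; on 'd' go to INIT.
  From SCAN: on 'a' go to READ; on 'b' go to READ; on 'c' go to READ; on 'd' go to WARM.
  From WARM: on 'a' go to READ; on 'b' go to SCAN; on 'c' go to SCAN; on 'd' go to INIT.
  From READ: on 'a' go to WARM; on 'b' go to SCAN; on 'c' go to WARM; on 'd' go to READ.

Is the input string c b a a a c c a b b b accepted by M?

No

Trace: INIT -c-> INIT -b-> WARM -a-> READ -a-> WARM -a-> READ -c-> WARM -c-> SCAN -a-> READ -b-> SCAN -b-> READ -b-> SCAN
End state SCAN is not accepting.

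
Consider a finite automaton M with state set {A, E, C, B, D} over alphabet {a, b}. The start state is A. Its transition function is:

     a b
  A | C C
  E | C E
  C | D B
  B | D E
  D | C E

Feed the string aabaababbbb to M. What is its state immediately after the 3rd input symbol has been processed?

E

start at A
read 'a': A → C
read 'a': C → D
read 'b': D → E
After 3 symbols: E.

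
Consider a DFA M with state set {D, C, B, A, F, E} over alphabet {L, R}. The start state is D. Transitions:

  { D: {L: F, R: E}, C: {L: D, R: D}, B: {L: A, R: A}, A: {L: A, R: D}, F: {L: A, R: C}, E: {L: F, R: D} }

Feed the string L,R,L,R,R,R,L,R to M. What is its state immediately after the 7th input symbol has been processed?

F

D → F → C → D → E → D → E → F
After 7 symbols: F.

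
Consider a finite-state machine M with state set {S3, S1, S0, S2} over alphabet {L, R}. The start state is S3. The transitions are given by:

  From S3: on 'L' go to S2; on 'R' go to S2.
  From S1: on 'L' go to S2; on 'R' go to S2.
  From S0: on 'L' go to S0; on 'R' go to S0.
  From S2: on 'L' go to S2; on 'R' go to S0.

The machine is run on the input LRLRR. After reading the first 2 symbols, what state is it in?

S3 → S2 → S0
After 2 symbols: S0.

S0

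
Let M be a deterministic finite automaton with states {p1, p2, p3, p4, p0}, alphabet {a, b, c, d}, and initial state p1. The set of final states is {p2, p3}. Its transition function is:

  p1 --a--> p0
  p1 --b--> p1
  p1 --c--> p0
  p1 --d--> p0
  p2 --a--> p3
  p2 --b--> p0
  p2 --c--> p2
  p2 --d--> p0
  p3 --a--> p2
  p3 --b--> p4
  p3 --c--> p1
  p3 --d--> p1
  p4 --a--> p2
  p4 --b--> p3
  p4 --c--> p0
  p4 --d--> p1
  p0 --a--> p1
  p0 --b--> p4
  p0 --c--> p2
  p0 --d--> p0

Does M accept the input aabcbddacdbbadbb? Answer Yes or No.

start at p1
read 'a': p1 → p0
read 'a': p0 → p1
read 'b': p1 → p1
read 'c': p1 → p0
read 'b': p0 → p4
read 'd': p4 → p1
read 'd': p1 → p0
read 'a': p0 → p1
read 'c': p1 → p0
read 'd': p0 → p0
read 'b': p0 → p4
read 'b': p4 → p3
read 'a': p3 → p2
read 'd': p2 → p0
read 'b': p0 → p4
read 'b': p4 → p3
End state p3 is accepting.

Yes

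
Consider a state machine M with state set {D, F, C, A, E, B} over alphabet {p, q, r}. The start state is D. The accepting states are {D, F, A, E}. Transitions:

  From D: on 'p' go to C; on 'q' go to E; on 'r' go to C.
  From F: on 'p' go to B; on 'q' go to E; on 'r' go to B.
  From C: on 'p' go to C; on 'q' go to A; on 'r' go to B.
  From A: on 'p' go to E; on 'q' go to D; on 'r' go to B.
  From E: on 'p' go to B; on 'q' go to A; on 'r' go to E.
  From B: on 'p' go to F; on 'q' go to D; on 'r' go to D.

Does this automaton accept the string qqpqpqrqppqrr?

Trace: D -q-> E -q-> A -p-> E -q-> A -p-> E -q-> A -r-> B -q-> D -p-> C -p-> C -q-> A -r-> B -r-> D
End state D is accepting.

Yes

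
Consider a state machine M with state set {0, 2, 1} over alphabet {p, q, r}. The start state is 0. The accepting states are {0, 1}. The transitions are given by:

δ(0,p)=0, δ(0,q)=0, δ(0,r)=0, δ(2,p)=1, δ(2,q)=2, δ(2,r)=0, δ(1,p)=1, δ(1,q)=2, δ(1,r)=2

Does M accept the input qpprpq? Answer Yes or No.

Yes

Trace: 0 -q-> 0 -p-> 0 -p-> 0 -r-> 0 -p-> 0 -q-> 0
End state 0 is accepting.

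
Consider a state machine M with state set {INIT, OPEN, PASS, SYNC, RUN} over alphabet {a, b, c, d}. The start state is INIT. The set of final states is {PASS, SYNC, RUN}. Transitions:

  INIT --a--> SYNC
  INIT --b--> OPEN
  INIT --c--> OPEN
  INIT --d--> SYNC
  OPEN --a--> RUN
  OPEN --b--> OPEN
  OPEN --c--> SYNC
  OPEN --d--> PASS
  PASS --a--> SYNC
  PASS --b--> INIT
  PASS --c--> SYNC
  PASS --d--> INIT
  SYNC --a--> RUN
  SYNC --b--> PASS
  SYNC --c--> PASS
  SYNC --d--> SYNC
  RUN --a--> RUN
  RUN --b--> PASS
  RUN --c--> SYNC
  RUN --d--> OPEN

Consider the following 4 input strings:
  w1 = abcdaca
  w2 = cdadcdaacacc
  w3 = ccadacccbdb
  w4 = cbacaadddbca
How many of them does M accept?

w1: Trace: INIT -a-> SYNC -b-> PASS -c-> SYNC -d-> SYNC -a-> RUN -c-> SYNC -a-> RUN  → end RUN, accepted
w2: Trace: INIT -c-> OPEN -d-> PASS -a-> SYNC -d-> SYNC -c-> PASS -d-> INIT -a-> SYNC -a-> RUN -c-> SYNC -a-> RUN -c-> SYNC -c-> PASS  → end PASS, accepted
w3: Trace: INIT -c-> OPEN -c-> SYNC -a-> RUN -d-> OPEN -a-> RUN -c-> SYNC -c-> PASS -c-> SYNC -b-> PASS -d-> INIT -b-> OPEN  → end OPEN, rejected
w4: Trace: INIT -c-> OPEN -b-> OPEN -a-> RUN -c-> SYNC -a-> RUN -a-> RUN -d-> OPEN -d-> PASS -d-> INIT -b-> OPEN -c-> SYNC -a-> RUN  → end RUN, accepted

3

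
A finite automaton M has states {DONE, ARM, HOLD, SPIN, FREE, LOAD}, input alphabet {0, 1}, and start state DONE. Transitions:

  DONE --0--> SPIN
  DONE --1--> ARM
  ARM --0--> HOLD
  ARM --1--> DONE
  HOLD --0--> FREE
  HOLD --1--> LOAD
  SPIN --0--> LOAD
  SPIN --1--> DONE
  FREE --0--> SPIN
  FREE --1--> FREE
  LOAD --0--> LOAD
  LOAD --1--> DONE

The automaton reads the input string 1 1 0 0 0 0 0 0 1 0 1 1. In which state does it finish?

DONE → ARM → DONE → SPIN → LOAD → LOAD → LOAD → LOAD → LOAD → DONE → SPIN → DONE → ARM

ARM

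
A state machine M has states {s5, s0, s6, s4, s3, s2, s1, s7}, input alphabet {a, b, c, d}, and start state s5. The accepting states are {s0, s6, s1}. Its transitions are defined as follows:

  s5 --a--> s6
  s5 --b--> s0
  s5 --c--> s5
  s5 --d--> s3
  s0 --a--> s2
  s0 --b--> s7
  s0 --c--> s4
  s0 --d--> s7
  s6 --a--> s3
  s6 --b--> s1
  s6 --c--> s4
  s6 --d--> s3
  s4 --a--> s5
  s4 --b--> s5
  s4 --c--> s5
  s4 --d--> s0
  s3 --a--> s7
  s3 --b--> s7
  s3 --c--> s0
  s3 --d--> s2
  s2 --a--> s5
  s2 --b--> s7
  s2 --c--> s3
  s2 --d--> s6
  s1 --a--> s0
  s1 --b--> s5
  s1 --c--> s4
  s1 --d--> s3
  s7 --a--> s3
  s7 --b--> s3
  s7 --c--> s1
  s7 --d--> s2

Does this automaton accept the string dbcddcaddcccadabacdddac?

Yes

start at s5
read 'd': s5 → s3
read 'b': s3 → s7
read 'c': s7 → s1
read 'd': s1 → s3
read 'd': s3 → s2
read 'c': s2 → s3
read 'a': s3 → s7
read 'd': s7 → s2
read 'd': s2 → s6
read 'c': s6 → s4
read 'c': s4 → s5
read 'c': s5 → s5
read 'a': s5 → s6
read 'd': s6 → s3
read 'a': s3 → s7
read 'b': s7 → s3
read 'a': s3 → s7
read 'c': s7 → s1
read 'd': s1 → s3
read 'd': s3 → s2
read 'd': s2 → s6
read 'a': s6 → s3
read 'c': s3 → s0
End state s0 is accepting.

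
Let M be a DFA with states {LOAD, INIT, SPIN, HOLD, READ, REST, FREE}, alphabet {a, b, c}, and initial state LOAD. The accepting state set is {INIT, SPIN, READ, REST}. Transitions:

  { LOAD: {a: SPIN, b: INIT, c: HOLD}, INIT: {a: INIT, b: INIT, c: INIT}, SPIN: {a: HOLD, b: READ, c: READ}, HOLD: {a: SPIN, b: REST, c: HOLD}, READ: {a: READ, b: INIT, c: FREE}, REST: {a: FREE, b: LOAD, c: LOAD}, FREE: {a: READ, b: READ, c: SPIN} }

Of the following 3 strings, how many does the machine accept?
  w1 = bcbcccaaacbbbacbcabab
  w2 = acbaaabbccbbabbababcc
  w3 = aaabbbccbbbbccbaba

3

w1: LOAD → INIT → INIT → INIT → INIT → INIT → INIT → INIT → INIT → INIT → INIT → INIT → INIT → INIT → INIT → INIT → INIT → INIT → INIT → INIT → INIT → INIT  → end INIT, accepted
w2: LOAD → SPIN → READ → INIT → INIT → INIT → INIT → INIT → INIT → INIT → INIT → INIT → INIT → INIT → INIT → INIT → INIT → INIT → INIT → INIT → INIT → INIT  → end INIT, accepted
w3: LOAD → SPIN → HOLD → SPIN → READ → INIT → INIT → INIT → INIT → INIT → INIT → INIT → INIT → INIT → INIT → INIT → INIT → INIT → INIT  → end INIT, accepted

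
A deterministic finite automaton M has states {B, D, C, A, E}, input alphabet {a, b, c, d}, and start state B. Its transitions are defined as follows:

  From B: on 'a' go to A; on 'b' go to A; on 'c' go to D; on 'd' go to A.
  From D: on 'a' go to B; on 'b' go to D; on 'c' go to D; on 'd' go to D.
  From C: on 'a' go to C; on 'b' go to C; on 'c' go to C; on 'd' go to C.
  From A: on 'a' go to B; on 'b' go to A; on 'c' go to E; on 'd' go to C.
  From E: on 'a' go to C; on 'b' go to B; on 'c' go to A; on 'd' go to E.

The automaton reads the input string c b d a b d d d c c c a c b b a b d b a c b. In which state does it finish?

start at B
read 'c': B → D
read 'b': D → D
read 'd': D → D
read 'a': D → B
read 'b': B → A
read 'd': A → C
read 'd': C → C
read 'd': C → C
read 'c': C → C
read 'c': C → C
read 'c': C → C
read 'a': C → C
read 'c': C → C
read 'b': C → C
read 'b': C → C
read 'a': C → C
read 'b': C → C
read 'd': C → C
read 'b': C → C
read 'a': C → C
read 'c': C → C
read 'b': C → C

C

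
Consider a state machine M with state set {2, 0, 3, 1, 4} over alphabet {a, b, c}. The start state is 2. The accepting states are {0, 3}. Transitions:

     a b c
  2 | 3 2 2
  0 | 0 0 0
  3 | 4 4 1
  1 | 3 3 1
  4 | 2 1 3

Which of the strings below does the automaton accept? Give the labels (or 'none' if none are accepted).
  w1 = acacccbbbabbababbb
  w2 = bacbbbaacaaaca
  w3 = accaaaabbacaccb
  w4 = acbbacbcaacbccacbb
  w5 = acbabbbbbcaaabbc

w2, w3

w1: Trace: 2 -a-> 3 -c-> 1 -a-> 3 -c-> 1 -c-> 1 -c-> 1 -b-> 3 -b-> 4 -b-> 1 -a-> 3 -b-> 4 -b-> 1 -a-> 3 -b-> 4 -a-> 2 -b-> 2 -b-> 2 -b-> 2  → end 2, rejected
w2: Trace: 2 -b-> 2 -a-> 3 -c-> 1 -b-> 3 -b-> 4 -b-> 1 -a-> 3 -a-> 4 -c-> 3 -a-> 4 -a-> 2 -a-> 3 -c-> 1 -a-> 3  → end 3, accepted
w3: Trace: 2 -a-> 3 -c-> 1 -c-> 1 -a-> 3 -a-> 4 -a-> 2 -a-> 3 -b-> 4 -b-> 1 -a-> 3 -c-> 1 -a-> 3 -c-> 1 -c-> 1 -b-> 3  → end 3, accepted
w4: Trace: 2 -a-> 3 -c-> 1 -b-> 3 -b-> 4 -a-> 2 -c-> 2 -b-> 2 -c-> 2 -a-> 3 -a-> 4 -c-> 3 -b-> 4 -c-> 3 -c-> 1 -a-> 3 -c-> 1 -b-> 3 -b-> 4  → end 4, rejected
w5: Trace: 2 -a-> 3 -c-> 1 -b-> 3 -a-> 4 -b-> 1 -b-> 3 -b-> 4 -b-> 1 -b-> 3 -c-> 1 -a-> 3 -a-> 4 -a-> 2 -b-> 2 -b-> 2 -c-> 2  → end 2, rejected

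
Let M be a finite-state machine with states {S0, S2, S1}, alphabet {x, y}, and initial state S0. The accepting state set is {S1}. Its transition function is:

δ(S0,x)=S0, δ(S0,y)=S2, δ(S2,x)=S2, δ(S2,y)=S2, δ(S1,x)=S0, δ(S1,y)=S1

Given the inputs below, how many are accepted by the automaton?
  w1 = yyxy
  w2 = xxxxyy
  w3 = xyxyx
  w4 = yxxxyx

0

w1:
  start at S0
  read 'y': S0 → S2
  read 'y': S2 → S2
  read 'x': S2 → S2
  read 'y': S2 → S2
  end S2, rejected
w2:
  start at S0
  read 'x': S0 → S0
  read 'x': S0 → S0
  read 'x': S0 → S0
  read 'x': S0 → S0
  read 'y': S0 → S2
  read 'y': S2 → S2
  end S2, rejected
w3:
  start at S0
  read 'x': S0 → S0
  read 'y': S0 → S2
  read 'x': S2 → S2
  read 'y': S2 → S2
  read 'x': S2 → S2
  end S2, rejected
w4:
  start at S0
  read 'y': S0 → S2
  read 'x': S2 → S2
  read 'x': S2 → S2
  read 'x': S2 → S2
  read 'y': S2 → S2
  read 'x': S2 → S2
  end S2, rejected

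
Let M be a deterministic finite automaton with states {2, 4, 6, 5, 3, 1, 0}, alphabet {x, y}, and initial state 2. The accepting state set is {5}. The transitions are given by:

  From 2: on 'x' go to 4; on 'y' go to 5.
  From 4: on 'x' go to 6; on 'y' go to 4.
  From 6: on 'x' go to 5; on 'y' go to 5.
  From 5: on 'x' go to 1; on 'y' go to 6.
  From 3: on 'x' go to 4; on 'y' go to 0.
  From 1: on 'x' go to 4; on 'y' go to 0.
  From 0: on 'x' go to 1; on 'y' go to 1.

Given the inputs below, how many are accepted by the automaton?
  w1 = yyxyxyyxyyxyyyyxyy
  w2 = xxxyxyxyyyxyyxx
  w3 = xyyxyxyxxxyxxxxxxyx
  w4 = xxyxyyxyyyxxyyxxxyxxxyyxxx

w1: Trace: 2 -y-> 5 -y-> 6 -x-> 5 -y-> 6 -x-> 5 -y-> 6 -y-> 5 -x-> 1 -y-> 0 -y-> 1 -x-> 4 -y-> 4 -y-> 4 -y-> 4 -y-> 4 -x-> 6 -y-> 5 -y-> 6  → end 6, rejected
w2: Trace: 2 -x-> 4 -x-> 6 -x-> 5 -y-> 6 -x-> 5 -y-> 6 -x-> 5 -y-> 6 -y-> 5 -y-> 6 -x-> 5 -y-> 6 -y-> 5 -x-> 1 -x-> 4  → end 4, rejected
w3: Trace: 2 -x-> 4 -y-> 4 -y-> 4 -x-> 6 -y-> 5 -x-> 1 -y-> 0 -x-> 1 -x-> 4 -x-> 6 -y-> 5 -x-> 1 -x-> 4 -x-> 6 -x-> 5 -x-> 1 -x-> 4 -y-> 4 -x-> 6  → end 6, rejected
w4: Trace: 2 -x-> 4 -x-> 6 -y-> 5 -x-> 1 -y-> 0 -y-> 1 -x-> 4 -y-> 4 -y-> 4 -y-> 4 -x-> 6 -x-> 5 -y-> 6 -y-> 5 -x-> 1 -x-> 4 -x-> 6 -y-> 5 -x-> 1 -x-> 4 -x-> 6 -y-> 5 -y-> 6 -x-> 5 -x-> 1 -x-> 4  → end 4, rejected

0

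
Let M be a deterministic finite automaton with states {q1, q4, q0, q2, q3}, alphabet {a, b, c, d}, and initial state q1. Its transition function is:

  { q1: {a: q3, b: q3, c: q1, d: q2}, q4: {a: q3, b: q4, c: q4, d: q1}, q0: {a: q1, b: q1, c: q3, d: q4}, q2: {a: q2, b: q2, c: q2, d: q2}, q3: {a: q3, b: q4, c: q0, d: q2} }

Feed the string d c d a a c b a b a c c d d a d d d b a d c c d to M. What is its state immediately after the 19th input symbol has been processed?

q2

q1 → q2 → q2 → q2 → q2 → q2 → q2 → q2 → q2 → q2 → q2 → q2 → q2 → q2 → q2 → q2 → q2 → q2 → q2 → q2
After 19 symbols: q2.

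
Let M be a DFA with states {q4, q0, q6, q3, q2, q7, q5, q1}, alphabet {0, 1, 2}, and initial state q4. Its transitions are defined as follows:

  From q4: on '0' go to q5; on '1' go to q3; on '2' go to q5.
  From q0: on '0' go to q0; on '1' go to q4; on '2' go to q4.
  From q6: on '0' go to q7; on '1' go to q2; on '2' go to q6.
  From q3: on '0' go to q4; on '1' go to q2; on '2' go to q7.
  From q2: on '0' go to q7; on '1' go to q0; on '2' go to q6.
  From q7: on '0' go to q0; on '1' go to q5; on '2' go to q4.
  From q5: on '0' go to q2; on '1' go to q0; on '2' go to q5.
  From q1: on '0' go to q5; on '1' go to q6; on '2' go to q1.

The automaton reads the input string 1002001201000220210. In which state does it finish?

q4 → q3 → q4 → q5 → q5 → q2 → q7 → q5 → q5 → q2 → q0 → q0 → q0 → q0 → q4 → q5 → q2 → q6 → q2 → q7

q7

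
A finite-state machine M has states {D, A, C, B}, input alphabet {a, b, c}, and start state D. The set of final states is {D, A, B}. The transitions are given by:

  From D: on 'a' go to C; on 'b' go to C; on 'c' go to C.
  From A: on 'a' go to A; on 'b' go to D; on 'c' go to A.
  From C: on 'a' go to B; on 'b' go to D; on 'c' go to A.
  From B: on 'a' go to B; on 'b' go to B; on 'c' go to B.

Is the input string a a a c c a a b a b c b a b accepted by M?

Yes

Trace: D -a-> C -a-> B -a-> B -c-> B -c-> B -a-> B -a-> B -b-> B -a-> B -b-> B -c-> B -b-> B -a-> B -b-> B
End state B is accepting.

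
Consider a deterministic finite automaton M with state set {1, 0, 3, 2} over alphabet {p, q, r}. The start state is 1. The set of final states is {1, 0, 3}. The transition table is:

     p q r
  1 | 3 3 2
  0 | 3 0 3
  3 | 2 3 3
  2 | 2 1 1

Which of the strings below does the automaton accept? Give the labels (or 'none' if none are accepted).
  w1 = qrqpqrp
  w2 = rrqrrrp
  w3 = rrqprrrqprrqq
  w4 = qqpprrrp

w1: Trace: 1 -q-> 3 -r-> 3 -q-> 3 -p-> 2 -q-> 1 -r-> 2 -p-> 2  → end 2, rejected
w2: Trace: 1 -r-> 2 -r-> 1 -q-> 3 -r-> 3 -r-> 3 -r-> 3 -p-> 2  → end 2, rejected
w3: Trace: 1 -r-> 2 -r-> 1 -q-> 3 -p-> 2 -r-> 1 -r-> 2 -r-> 1 -q-> 3 -p-> 2 -r-> 1 -r-> 2 -q-> 1 -q-> 3  → end 3, accepted
w4: Trace: 1 -q-> 3 -q-> 3 -p-> 2 -p-> 2 -r-> 1 -r-> 2 -r-> 1 -p-> 3  → end 3, accepted

w3, w4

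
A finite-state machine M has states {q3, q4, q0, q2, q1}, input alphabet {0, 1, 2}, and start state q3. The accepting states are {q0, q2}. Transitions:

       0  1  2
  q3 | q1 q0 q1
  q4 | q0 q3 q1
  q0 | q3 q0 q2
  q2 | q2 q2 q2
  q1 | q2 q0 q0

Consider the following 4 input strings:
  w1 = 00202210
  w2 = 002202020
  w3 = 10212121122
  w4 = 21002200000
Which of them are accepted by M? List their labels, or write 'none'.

w1: Trace: q3 -0-> q1 -0-> q2 -2-> q2 -0-> q2 -2-> q2 -2-> q2 -1-> q2 -0-> q2  → end q2, accepted
w2: Trace: q3 -0-> q1 -0-> q2 -2-> q2 -2-> q2 -0-> q2 -2-> q2 -0-> q2 -2-> q2 -0-> q2  → end q2, accepted
w3: Trace: q3 -1-> q0 -0-> q3 -2-> q1 -1-> q0 -2-> q2 -1-> q2 -2-> q2 -1-> q2 -1-> q2 -2-> q2 -2-> q2  → end q2, accepted
w4: Trace: q3 -2-> q1 -1-> q0 -0-> q3 -0-> q1 -2-> q0 -2-> q2 -0-> q2 -0-> q2 -0-> q2 -0-> q2 -0-> q2  → end q2, accepted

w1, w2, w3, w4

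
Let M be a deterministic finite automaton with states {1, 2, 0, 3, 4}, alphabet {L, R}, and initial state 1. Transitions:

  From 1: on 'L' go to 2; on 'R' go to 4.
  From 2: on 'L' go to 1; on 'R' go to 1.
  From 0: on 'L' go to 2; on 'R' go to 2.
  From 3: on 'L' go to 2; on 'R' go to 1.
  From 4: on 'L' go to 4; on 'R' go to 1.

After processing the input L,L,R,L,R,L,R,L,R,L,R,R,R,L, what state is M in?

Trace: 1 -L-> 2 -L-> 1 -R-> 4 -L-> 4 -R-> 1 -L-> 2 -R-> 1 -L-> 2 -R-> 1 -L-> 2 -R-> 1 -R-> 4 -R-> 1 -L-> 2

2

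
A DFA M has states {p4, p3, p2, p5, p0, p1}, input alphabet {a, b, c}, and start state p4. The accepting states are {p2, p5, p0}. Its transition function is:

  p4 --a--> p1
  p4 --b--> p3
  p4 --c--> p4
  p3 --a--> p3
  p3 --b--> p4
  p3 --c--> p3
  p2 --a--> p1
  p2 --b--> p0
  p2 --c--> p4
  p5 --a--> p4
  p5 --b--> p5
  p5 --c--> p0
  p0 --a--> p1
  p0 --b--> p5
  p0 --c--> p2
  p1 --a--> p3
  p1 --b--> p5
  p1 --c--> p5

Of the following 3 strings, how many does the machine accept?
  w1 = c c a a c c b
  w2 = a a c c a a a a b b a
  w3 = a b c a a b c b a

w1: p4 → p4 → p4 → p1 → p3 → p3 → p3 → p4  → end p4, rejected
w2: p4 → p1 → p3 → p3 → p3 → p3 → p3 → p3 → p3 → p4 → p3 → p3  → end p3, rejected
w3: p4 → p1 → p5 → p0 → p1 → p3 → p4 → p4 → p3 → p3  → end p3, rejected

0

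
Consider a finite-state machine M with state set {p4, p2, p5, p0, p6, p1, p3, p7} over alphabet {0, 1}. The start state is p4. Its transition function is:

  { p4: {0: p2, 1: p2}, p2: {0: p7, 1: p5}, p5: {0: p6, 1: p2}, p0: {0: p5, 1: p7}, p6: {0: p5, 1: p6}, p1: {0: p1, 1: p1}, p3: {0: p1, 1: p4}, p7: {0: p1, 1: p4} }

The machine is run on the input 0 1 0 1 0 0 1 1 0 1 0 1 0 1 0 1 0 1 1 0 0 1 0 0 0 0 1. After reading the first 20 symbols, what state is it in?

start at p4
read '0': p4 → p2
read '1': p2 → p5
read '0': p5 → p6
read '1': p6 → p6
read '0': p6 → p5
read '0': p5 → p6
read '1': p6 → p6
read '1': p6 → p6
read '0': p6 → p5
read '1': p5 → p2
read '0': p2 → p7
read '1': p7 → p4
read '0': p4 → p2
read '1': p2 → p5
read '0': p5 → p6
read '1': p6 → p6
read '0': p6 → p5
read '1': p5 → p2
read '1': p2 → p5
read '0': p5 → p6
After 20 symbols: p6.

p6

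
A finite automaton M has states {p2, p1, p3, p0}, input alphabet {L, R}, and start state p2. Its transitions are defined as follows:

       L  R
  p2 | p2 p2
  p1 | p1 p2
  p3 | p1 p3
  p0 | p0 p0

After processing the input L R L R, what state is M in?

p2

start at p2
read 'L': p2 → p2
read 'R': p2 → p2
read 'L': p2 → p2
read 'R': p2 → p2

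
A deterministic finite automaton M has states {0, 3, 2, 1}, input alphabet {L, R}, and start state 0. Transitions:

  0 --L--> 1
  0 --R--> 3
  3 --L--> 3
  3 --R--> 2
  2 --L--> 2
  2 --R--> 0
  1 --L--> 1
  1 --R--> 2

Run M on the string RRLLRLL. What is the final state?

1

0 → 3 → 2 → 2 → 2 → 0 → 1 → 1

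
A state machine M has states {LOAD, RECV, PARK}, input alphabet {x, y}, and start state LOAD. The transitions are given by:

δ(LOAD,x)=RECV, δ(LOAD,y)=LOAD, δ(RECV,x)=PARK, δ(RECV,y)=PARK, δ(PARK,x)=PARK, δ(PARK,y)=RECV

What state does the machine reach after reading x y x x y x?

PARK

LOAD → RECV → PARK → PARK → PARK → RECV → PARK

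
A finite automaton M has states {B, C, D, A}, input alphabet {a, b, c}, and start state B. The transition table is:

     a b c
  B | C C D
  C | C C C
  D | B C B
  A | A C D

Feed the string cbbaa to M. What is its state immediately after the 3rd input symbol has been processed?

start at B
read 'c': B → D
read 'b': D → C
read 'b': C → C
After 3 symbols: C.

C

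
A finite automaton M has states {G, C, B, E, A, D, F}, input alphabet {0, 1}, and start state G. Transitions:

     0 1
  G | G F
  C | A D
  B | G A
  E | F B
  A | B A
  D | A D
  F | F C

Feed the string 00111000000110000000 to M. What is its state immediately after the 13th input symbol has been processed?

Trace: G -0-> G -0-> G -1-> F -1-> C -1-> D -0-> A -0-> B -0-> G -0-> G -0-> G -0-> G -1-> F -1-> C
After 13 symbols: C.

C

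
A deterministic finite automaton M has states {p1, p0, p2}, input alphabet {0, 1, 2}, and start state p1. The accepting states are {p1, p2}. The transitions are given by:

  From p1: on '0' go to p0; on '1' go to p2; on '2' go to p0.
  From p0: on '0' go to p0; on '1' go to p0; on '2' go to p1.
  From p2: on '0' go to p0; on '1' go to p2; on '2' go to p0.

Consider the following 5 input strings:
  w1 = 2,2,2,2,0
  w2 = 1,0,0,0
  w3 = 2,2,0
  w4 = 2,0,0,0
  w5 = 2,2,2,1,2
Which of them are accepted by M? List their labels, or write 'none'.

w1: Trace: p1 -2-> p0 -2-> p1 -2-> p0 -2-> p1 -0-> p0  → end p0, rejected
w2: Trace: p1 -1-> p2 -0-> p0 -0-> p0 -0-> p0  → end p0, rejected
w3: Trace: p1 -2-> p0 -2-> p1 -0-> p0  → end p0, rejected
w4: Trace: p1 -2-> p0 -0-> p0 -0-> p0 -0-> p0  → end p0, rejected
w5: Trace: p1 -2-> p0 -2-> p1 -2-> p0 -1-> p0 -2-> p1  → end p1, accepted

w5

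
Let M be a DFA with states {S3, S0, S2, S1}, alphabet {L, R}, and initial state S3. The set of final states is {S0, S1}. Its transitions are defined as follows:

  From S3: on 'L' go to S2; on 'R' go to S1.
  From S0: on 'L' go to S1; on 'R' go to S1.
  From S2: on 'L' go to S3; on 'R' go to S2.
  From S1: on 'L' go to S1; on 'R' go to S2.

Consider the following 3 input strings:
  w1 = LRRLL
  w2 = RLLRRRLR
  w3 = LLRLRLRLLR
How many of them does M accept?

w1:
  start at S3
  read 'L': S3 → S2
  read 'R': S2 → S2
  read 'R': S2 → S2
  read 'L': S2 → S3
  read 'L': S3 → S2
  end S2, rejected
w2:
  start at S3
  read 'R': S3 → S1
  read 'L': S1 → S1
  read 'L': S1 → S1
  read 'R': S1 → S2
  read 'R': S2 → S2
  read 'R': S2 → S2
  read 'L': S2 → S3
  read 'R': S3 → S1
  end S1, accepted
w3:
  start at S3
  read 'L': S3 → S2
  read 'L': S2 → S3
  read 'R': S3 → S1
  read 'L': S1 → S1
  read 'R': S1 → S2
  read 'L': S2 → S3
  read 'R': S3 → S1
  read 'L': S1 → S1
  read 'L': S1 → S1
  read 'R': S1 → S2
  end S2, rejected

1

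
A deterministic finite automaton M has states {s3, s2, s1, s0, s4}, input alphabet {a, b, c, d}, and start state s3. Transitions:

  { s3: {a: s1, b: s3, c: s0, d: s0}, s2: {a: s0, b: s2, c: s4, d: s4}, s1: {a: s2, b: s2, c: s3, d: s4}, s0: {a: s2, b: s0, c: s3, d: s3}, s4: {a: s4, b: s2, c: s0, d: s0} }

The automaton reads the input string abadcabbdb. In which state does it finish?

s2

start at s3
read 'a': s3 → s1
read 'b': s1 → s2
read 'a': s2 → s0
read 'd': s0 → s3
read 'c': s3 → s0
read 'a': s0 → s2
read 'b': s2 → s2
read 'b': s2 → s2
read 'd': s2 → s4
read 'b': s4 → s2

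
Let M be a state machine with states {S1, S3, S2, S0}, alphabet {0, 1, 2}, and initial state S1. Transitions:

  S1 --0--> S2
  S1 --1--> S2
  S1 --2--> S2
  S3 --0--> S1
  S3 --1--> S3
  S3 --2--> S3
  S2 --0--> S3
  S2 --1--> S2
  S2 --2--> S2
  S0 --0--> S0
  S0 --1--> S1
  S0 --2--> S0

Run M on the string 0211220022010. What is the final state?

start at S1
read '0': S1 → S2
read '2': S2 → S2
read '1': S2 → S2
read '1': S2 → S2
read '2': S2 → S2
read '2': S2 → S2
read '0': S2 → S3
read '0': S3 → S1
read '2': S1 → S2
read '2': S2 → S2
read '0': S2 → S3
read '1': S3 → S3
read '0': S3 → S1

S1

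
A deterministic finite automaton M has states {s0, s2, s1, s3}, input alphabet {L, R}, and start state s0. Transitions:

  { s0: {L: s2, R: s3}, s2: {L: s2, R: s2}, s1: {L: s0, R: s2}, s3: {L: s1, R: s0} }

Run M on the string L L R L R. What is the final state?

Trace: s0 -L-> s2 -L-> s2 -R-> s2 -L-> s2 -R-> s2

s2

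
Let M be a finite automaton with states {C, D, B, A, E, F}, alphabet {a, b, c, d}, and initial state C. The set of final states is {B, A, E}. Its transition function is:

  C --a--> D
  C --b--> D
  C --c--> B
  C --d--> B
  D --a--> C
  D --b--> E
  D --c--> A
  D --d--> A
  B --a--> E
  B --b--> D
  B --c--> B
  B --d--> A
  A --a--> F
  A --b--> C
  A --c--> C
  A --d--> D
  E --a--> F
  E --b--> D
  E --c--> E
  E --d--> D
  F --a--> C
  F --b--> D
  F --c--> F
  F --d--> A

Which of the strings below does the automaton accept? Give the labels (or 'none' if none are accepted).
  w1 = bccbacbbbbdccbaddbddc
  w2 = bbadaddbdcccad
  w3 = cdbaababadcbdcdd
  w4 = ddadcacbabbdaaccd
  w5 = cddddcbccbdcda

w3, w4, w5

w1:
  start at C
  read 'b': C → D
  read 'c': D → A
  read 'c': A → C
  read 'b': C → D
  read 'a': D → C
  read 'c': C → B
  read 'b': B → D
  read 'b': D → E
  read 'b': E → D
  read 'b': D → E
  read 'd': E → D
  read 'c': D → A
  read 'c': A → C
  read 'b': C → D
  read 'a': D → C
  read 'd': C → B
  read 'd': B → A
  read 'b': A → C
  read 'd': C → B
  read 'd': B → A
  read 'c': A → C
  end C, rejected
w2:
  start at C
  read 'b': C → D
  read 'b': D → E
  read 'a': E → F
  read 'd': F → A
  read 'a': A → F
  read 'd': F → A
  read 'd': A → D
  read 'b': D → E
  read 'd': E → D
  read 'c': D → A
  read 'c': A → C
  read 'c': C → B
  read 'a': B → E
  read 'd': E → D
  end D, rejected
w3:
  start at C
  read 'c': C → B
  read 'd': B → A
  read 'b': A → C
  read 'a': C → D
  read 'a': D → C
  read 'b': C → D
  read 'a': D → C
  read 'b': C → D
  read 'a': D → C
  read 'd': C → B
  read 'c': B → B
  read 'b': B → D
  read 'd': D → A
  read 'c': A → C
  read 'd': C → B
  read 'd': B → A
  end A, accepted
w4:
  start at C
  read 'd': C → B
  read 'd': B → A
  read 'a': A → F
  read 'd': F → A
  read 'c': A → C
  read 'a': C → D
  read 'c': D → A
  read 'b': A → C
  read 'a': C → D
  read 'b': D → E
  read 'b': E → D
  read 'd': D → A
  read 'a': A → F
  read 'a': F → C
  read 'c': C → B
  read 'c': B → B
  read 'd': B → A
  end A, accepted
w5:
  start at C
  read 'c': C → B
  read 'd': B → A
  read 'd': A → D
  read 'd': D → A
  read 'd': A → D
  read 'c': D → A
  read 'b': A → C
  read 'c': C → B
  read 'c': B → B
  read 'b': B → D
  read 'd': D → A
  read 'c': A → C
  read 'd': C → B
  read 'a': B → E
  end E, accepted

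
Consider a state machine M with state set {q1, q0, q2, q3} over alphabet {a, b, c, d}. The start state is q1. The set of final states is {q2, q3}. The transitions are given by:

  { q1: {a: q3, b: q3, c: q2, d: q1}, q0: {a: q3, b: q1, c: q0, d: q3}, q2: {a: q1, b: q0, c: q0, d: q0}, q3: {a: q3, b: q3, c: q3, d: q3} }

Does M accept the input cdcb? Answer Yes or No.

No

q1 → q2 → q0 → q0 → q1
End state q1 is not accepting.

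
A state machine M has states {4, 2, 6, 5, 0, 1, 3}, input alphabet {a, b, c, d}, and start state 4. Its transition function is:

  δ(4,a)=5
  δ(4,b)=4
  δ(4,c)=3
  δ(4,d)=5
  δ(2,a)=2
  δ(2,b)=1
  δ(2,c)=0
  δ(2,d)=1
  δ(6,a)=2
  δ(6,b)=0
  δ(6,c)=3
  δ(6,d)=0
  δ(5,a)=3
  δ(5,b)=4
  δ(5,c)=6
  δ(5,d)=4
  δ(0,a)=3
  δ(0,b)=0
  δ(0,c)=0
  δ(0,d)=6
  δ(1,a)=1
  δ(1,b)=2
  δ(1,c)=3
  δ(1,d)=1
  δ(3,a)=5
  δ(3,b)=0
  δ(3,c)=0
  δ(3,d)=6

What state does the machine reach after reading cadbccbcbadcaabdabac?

start at 4
read 'c': 4 → 3
read 'a': 3 → 5
read 'd': 5 → 4
read 'b': 4 → 4
read 'c': 4 → 3
read 'c': 3 → 0
read 'b': 0 → 0
read 'c': 0 → 0
read 'b': 0 → 0
read 'a': 0 → 3
read 'd': 3 → 6
read 'c': 6 → 3
read 'a': 3 → 5
read 'a': 5 → 3
read 'b': 3 → 0
read 'd': 0 → 6
read 'a': 6 → 2
read 'b': 2 → 1
read 'a': 1 → 1
read 'c': 1 → 3

3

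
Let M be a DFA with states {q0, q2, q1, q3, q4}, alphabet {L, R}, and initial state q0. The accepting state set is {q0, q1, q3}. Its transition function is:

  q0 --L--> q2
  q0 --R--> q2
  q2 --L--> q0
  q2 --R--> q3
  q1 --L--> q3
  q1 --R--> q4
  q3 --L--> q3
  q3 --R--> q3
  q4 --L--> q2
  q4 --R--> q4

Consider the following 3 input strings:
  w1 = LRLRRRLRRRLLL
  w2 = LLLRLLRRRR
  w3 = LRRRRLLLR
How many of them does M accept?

w1:
  start at q0
  read 'L': q0 → q2
  read 'R': q2 → q3
  read 'L': q3 → q3
  read 'R': q3 → q3
  read 'R': q3 → q3
  read 'R': q3 → q3
  read 'L': q3 → q3
  read 'R': q3 → q3
  read 'R': q3 → q3
  read 'R': q3 → q3
  read 'L': q3 → q3
  read 'L': q3 → q3
  read 'L': q3 → q3
  end q3, accepted
w2:
  start at q0
  read 'L': q0 → q2
  read 'L': q2 → q0
  read 'L': q0 → q2
  read 'R': q2 → q3
  read 'L': q3 → q3
  read 'L': q3 → q3
  read 'R': q3 → q3
  read 'R': q3 → q3
  read 'R': q3 → q3
  read 'R': q3 → q3
  end q3, accepted
w3:
  start at q0
  read 'L': q0 → q2
  read 'R': q2 → q3
  read 'R': q3 → q3
  read 'R': q3 → q3
  read 'R': q3 → q3
  read 'L': q3 → q3
  read 'L': q3 → q3
  read 'L': q3 → q3
  read 'R': q3 → q3
  end q3, accepted

3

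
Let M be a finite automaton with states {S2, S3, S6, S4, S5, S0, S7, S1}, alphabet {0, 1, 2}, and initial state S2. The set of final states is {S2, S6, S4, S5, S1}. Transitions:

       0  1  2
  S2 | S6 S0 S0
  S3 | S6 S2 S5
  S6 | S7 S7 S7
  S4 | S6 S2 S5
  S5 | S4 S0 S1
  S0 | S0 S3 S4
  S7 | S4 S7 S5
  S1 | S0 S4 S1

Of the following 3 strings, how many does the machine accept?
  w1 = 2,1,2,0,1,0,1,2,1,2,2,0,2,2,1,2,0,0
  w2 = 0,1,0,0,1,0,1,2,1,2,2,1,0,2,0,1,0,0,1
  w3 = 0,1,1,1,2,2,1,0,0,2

w1: Trace: S2 -2-> S0 -1-> S3 -2-> S5 -0-> S4 -1-> S2 -0-> S6 -1-> S7 -2-> S5 -1-> S0 -2-> S4 -2-> S5 -0-> S4 -2-> S5 -2-> S1 -1-> S4 -2-> S5 -0-> S4 -0-> S6  → end S6, accepted
w2: Trace: S2 -0-> S6 -1-> S7 -0-> S4 -0-> S6 -1-> S7 -0-> S4 -1-> S2 -2-> S0 -1-> S3 -2-> S5 -2-> S1 -1-> S4 -0-> S6 -2-> S7 -0-> S4 -1-> S2 -0-> S6 -0-> S7 -1-> S7  → end S7, rejected
w3: Trace: S2 -0-> S6 -1-> S7 -1-> S7 -1-> S7 -2-> S5 -2-> S1 -1-> S4 -0-> S6 -0-> S7 -2-> S5  → end S5, accepted

2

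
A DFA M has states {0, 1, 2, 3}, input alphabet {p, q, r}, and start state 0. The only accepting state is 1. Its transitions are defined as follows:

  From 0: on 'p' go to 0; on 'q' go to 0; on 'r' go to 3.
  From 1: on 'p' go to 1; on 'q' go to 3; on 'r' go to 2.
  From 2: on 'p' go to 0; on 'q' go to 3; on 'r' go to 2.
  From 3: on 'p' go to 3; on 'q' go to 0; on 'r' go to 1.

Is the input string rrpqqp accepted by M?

No

Trace: 0 -r-> 3 -r-> 1 -p-> 1 -q-> 3 -q-> 0 -p-> 0
End state 0 is not accepting.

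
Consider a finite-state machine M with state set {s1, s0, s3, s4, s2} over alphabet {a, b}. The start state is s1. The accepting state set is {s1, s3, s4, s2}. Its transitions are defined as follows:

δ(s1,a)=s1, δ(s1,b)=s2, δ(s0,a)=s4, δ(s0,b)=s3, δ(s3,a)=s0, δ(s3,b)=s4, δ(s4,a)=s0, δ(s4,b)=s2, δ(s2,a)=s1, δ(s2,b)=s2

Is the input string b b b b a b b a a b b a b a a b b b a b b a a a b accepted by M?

Yes

s1 → s2 → s2 → s2 → s2 → s1 → s2 → s2 → s1 → s1 → s2 → s2 → s1 → s2 → s1 → s1 → s2 → s2 → s2 → s1 → s2 → s2 → s1 → s1 → s1 → s2
End state s2 is accepting.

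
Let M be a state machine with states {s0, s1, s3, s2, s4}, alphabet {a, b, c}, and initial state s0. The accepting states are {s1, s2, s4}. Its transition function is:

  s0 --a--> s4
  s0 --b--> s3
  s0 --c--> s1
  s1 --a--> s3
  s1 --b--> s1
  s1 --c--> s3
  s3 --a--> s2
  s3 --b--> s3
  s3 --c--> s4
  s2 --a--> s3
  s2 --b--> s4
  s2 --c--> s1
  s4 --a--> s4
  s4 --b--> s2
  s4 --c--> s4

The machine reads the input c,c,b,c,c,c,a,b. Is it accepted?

start at s0
read 'c': s0 → s1
read 'c': s1 → s3
read 'b': s3 → s3
read 'c': s3 → s4
read 'c': s4 → s4
read 'c': s4 → s4
read 'a': s4 → s4
read 'b': s4 → s2
End state s2 is accepting.

Yes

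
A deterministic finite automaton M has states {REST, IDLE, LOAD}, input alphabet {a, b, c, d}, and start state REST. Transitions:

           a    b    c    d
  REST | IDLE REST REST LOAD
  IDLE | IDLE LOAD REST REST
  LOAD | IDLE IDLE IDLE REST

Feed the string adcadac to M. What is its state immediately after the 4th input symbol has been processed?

IDLE

start at REST
read 'a': REST → IDLE
read 'd': IDLE → REST
read 'c': REST → REST
read 'a': REST → IDLE
After 4 symbols: IDLE.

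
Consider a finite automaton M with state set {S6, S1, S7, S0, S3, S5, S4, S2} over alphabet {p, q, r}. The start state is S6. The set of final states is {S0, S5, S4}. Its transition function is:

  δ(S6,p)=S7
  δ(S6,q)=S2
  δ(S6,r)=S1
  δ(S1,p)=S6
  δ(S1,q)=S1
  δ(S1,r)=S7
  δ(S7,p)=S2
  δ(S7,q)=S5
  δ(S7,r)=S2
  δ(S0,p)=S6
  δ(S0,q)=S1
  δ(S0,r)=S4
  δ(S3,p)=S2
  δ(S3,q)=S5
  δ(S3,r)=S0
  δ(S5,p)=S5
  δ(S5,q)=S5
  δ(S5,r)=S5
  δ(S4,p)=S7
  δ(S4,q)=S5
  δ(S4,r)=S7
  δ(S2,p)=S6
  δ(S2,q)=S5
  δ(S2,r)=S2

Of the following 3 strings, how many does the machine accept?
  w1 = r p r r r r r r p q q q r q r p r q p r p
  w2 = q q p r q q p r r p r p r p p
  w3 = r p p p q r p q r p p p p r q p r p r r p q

3

w1: Trace: S6 -r-> S1 -p-> S6 -r-> S1 -r-> S7 -r-> S2 -r-> S2 -r-> S2 -r-> S2 -p-> S6 -q-> S2 -q-> S5 -q-> S5 -r-> S5 -q-> S5 -r-> S5 -p-> S5 -r-> S5 -q-> S5 -p-> S5 -r-> S5 -p-> S5  → end S5, accepted
w2: Trace: S6 -q-> S2 -q-> S5 -p-> S5 -r-> S5 -q-> S5 -q-> S5 -p-> S5 -r-> S5 -r-> S5 -p-> S5 -r-> S5 -p-> S5 -r-> S5 -p-> S5 -p-> S5  → end S5, accepted
w3: Trace: S6 -r-> S1 -p-> S6 -p-> S7 -p-> S2 -q-> S5 -r-> S5 -p-> S5 -q-> S5 -r-> S5 -p-> S5 -p-> S5 -p-> S5 -p-> S5 -r-> S5 -q-> S5 -p-> S5 -r-> S5 -p-> S5 -r-> S5 -r-> S5 -p-> S5 -q-> S5  → end S5, accepted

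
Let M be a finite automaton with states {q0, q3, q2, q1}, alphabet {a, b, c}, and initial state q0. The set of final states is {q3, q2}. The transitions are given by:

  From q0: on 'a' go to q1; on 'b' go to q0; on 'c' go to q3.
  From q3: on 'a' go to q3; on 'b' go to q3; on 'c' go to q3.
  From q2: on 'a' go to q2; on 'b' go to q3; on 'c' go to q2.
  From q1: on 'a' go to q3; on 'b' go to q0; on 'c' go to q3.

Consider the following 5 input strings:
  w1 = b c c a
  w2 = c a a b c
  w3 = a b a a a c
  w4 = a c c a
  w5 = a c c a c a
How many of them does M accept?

5

w1: Trace: q0 -b-> q0 -c-> q3 -c-> q3 -a-> q3  → end q3, accepted
w2: Trace: q0 -c-> q3 -a-> q3 -a-> q3 -b-> q3 -c-> q3  → end q3, accepted
w3: Trace: q0 -a-> q1 -b-> q0 -a-> q1 -a-> q3 -a-> q3 -c-> q3  → end q3, accepted
w4: Trace: q0 -a-> q1 -c-> q3 -c-> q3 -a-> q3  → end q3, accepted
w5: Trace: q0 -a-> q1 -c-> q3 -c-> q3 -a-> q3 -c-> q3 -a-> q3  → end q3, accepted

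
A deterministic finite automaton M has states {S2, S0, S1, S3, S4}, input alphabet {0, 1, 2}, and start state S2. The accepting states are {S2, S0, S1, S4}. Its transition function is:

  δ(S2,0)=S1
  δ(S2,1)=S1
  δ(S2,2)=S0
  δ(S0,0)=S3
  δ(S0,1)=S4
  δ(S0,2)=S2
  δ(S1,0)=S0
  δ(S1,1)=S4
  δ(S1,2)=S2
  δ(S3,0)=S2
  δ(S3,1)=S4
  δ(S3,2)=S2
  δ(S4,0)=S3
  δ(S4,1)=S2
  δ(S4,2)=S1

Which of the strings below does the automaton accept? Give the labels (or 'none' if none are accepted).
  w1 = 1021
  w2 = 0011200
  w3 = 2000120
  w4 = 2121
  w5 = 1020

w1, w2, w3, w4, w5

w1: Trace: S2 -1-> S1 -0-> S0 -2-> S2 -1-> S1  → end S1, accepted
w2: Trace: S2 -0-> S1 -0-> S0 -1-> S4 -1-> S2 -2-> S0 -0-> S3 -0-> S2  → end S2, accepted
w3: Trace: S2 -2-> S0 -0-> S3 -0-> S2 -0-> S1 -1-> S4 -2-> S1 -0-> S0  → end S0, accepted
w4: Trace: S2 -2-> S0 -1-> S4 -2-> S1 -1-> S4  → end S4, accepted
w5: Trace: S2 -1-> S1 -0-> S0 -2-> S2 -0-> S1  → end S1, accepted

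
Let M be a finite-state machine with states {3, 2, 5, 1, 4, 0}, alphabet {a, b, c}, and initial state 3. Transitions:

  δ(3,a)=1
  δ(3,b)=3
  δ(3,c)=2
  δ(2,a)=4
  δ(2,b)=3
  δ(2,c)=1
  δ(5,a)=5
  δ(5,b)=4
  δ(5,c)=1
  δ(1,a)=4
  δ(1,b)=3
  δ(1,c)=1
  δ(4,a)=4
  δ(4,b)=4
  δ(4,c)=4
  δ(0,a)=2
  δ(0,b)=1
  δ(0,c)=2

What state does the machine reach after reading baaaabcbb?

start at 3
read 'b': 3 → 3
read 'a': 3 → 1
read 'a': 1 → 4
read 'a': 4 → 4
read 'a': 4 → 4
read 'b': 4 → 4
read 'c': 4 → 4
read 'b': 4 → 4
read 'b': 4 → 4

4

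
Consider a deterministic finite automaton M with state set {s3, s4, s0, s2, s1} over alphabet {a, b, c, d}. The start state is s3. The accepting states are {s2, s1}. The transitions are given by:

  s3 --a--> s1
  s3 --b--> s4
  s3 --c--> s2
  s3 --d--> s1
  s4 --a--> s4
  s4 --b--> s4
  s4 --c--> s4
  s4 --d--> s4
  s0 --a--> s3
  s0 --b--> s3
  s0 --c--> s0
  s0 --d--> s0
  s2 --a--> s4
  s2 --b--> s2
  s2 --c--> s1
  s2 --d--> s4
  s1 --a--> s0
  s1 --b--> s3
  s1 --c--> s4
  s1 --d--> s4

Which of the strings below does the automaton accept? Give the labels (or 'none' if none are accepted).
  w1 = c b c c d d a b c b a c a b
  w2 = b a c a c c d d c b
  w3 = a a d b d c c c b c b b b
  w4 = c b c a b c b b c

w1: s3 → s2 → s2 → s1 → s4 → s4 → s4 → s4 → s4 → s4 → s4 → s4 → s4 → s4 → s4  → end s4, rejected
w2: s3 → s4 → s4 → s4 → s4 → s4 → s4 → s4 → s4 → s4 → s4  → end s4, rejected
w3: s3 → s1 → s0 → s0 → s3 → s1 → s4 → s4 → s4 → s4 → s4 → s4 → s4 → s4  → end s4, rejected
w4: s3 → s2 → s2 → s1 → s0 → s3 → s2 → s2 → s2 → s1  → end s1, accepted

w4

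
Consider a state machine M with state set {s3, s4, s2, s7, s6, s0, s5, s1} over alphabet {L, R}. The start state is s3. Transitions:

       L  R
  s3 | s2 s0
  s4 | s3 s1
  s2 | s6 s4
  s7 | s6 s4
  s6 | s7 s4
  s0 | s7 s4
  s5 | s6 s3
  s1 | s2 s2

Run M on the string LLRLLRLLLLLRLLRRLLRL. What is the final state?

s3

s3 → s2 → s6 → s4 → s3 → s2 → s4 → s3 → s2 → s6 → s7 → s6 → s4 → s3 → s2 → s4 → s1 → s2 → s6 → s4 → s3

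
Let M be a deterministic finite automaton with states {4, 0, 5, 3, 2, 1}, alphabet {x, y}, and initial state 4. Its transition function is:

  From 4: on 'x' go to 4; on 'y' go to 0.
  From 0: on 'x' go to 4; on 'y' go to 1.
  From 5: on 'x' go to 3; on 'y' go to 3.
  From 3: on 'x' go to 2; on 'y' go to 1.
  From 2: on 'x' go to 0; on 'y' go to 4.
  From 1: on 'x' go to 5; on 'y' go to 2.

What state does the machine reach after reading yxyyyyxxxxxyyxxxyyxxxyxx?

4

start at 4
read 'y': 4 → 0
read 'x': 0 → 4
read 'y': 4 → 0
read 'y': 0 → 1
read 'y': 1 → 2
read 'y': 2 → 4
read 'x': 4 → 4
read 'x': 4 → 4
read 'x': 4 → 4
read 'x': 4 → 4
read 'x': 4 → 4
read 'y': 4 → 0
read 'y': 0 → 1
read 'x': 1 → 5
read 'x': 5 → 3
read 'x': 3 → 2
read 'y': 2 → 4
read 'y': 4 → 0
read 'x': 0 → 4
read 'x': 4 → 4
read 'x': 4 → 4
read 'y': 4 → 0
read 'x': 0 → 4
read 'x': 4 → 4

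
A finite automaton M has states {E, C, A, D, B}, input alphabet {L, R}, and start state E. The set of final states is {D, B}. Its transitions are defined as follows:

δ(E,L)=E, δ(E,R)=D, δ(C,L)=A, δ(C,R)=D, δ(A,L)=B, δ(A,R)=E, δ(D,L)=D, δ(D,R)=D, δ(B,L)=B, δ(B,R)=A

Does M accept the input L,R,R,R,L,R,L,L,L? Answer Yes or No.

Yes

E → E → D → D → D → D → D → D → D → D
End state D is accepting.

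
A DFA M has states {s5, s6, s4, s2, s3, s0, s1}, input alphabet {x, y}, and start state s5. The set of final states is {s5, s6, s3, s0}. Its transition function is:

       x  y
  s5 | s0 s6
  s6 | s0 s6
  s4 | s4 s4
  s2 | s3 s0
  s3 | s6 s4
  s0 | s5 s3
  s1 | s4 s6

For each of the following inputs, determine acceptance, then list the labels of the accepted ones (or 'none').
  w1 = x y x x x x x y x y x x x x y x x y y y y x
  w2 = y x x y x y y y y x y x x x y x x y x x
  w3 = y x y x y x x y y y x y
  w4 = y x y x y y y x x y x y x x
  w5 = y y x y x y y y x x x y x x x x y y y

w1:
  start at s5
  read 'x': s5 → s0
  read 'y': s0 → s3
  read 'x': s3 → s6
  read 'x': s6 → s0
  read 'x': s0 → s5
  read 'x': s5 → s0
  read 'x': s0 → s5
  read 'y': s5 → s6
  read 'x': s6 → s0
  read 'y': s0 → s3
  read 'x': s3 → s6
  read 'x': s6 → s0
  read 'x': s0 → s5
  read 'x': s5 → s0
  read 'y': s0 → s3
  read 'x': s3 → s6
  read 'x': s6 → s0
  read 'y': s0 → s3
  read 'y': s3 → s4
  read 'y': s4 → s4
  read 'y': s4 → s4
  read 'x': s4 → s4
  end s4, rejected
w2:
  start at s5
  read 'y': s5 → s6
  read 'x': s6 → s0
  read 'x': s0 → s5
  read 'y': s5 → s6
  read 'x': s6 → s0
  read 'y': s0 → s3
  read 'y': s3 → s4
  read 'y': s4 → s4
  read 'y': s4 → s4
  read 'x': s4 → s4
  read 'y': s4 → s4
  read 'x': s4 → s4
  read 'x': s4 → s4
  read 'x': s4 → s4
  read 'y': s4 → s4
  read 'x': s4 → s4
  read 'x': s4 → s4
  read 'y': s4 → s4
  read 'x': s4 → s4
  read 'x': s4 → s4
  end s4, rejected
w3:
  start at s5
  read 'y': s5 → s6
  read 'x': s6 → s0
  read 'y': s0 → s3
  read 'x': s3 → s6
  read 'y': s6 → s6
  read 'x': s6 → s0
  read 'x': s0 → s5
  read 'y': s5 → s6
  read 'y': s6 → s6
  read 'y': s6 → s6
  read 'x': s6 → s0
  read 'y': s0 → s3
  end s3, accepted
w4:
  start at s5
  read 'y': s5 → s6
  read 'x': s6 → s0
  read 'y': s0 → s3
  read 'x': s3 → s6
  read 'y': s6 → s6
  read 'y': s6 → s6
  read 'y': s6 → s6
  read 'x': s6 → s0
  read 'x': s0 → s5
  read 'y': s5 → s6
  read 'x': s6 → s0
  read 'y': s0 → s3
  read 'x': s3 → s6
  read 'x': s6 → s0
  end s0, accepted
w5:
  start at s5
  read 'y': s5 → s6
  read 'y': s6 → s6
  read 'x': s6 → s0
  read 'y': s0 → s3
  read 'x': s3 → s6
  read 'y': s6 → s6
  read 'y': s6 → s6
  read 'y': s6 → s6
  read 'x': s6 → s0
  read 'x': s0 → s5
  read 'x': s5 → s0
  read 'y': s0 → s3
  read 'x': s3 → s6
  read 'x': s6 → s0
  read 'x': s0 → s5
  read 'x': s5 → s0
  read 'y': s0 → s3
  read 'y': s3 → s4
  read 'y': s4 → s4
  end s4, rejected

w3, w4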